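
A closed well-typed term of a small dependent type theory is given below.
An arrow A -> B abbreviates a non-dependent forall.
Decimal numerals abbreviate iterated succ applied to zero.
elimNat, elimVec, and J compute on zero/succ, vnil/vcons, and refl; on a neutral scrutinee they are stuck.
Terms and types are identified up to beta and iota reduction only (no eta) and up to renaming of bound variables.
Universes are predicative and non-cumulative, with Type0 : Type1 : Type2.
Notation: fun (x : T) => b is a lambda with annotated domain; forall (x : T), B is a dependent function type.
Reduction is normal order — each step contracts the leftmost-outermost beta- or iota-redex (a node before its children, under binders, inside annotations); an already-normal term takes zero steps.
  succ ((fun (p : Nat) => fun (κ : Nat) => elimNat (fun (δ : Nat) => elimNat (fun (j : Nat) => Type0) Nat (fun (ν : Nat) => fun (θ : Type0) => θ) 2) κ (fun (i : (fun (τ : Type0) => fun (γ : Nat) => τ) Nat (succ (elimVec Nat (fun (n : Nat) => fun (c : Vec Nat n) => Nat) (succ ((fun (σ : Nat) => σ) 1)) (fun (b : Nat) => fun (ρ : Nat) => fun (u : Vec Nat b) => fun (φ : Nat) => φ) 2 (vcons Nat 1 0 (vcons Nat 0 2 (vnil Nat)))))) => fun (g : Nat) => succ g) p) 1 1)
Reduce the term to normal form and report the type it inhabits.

reduced normal form:
  3
type:
  Nat


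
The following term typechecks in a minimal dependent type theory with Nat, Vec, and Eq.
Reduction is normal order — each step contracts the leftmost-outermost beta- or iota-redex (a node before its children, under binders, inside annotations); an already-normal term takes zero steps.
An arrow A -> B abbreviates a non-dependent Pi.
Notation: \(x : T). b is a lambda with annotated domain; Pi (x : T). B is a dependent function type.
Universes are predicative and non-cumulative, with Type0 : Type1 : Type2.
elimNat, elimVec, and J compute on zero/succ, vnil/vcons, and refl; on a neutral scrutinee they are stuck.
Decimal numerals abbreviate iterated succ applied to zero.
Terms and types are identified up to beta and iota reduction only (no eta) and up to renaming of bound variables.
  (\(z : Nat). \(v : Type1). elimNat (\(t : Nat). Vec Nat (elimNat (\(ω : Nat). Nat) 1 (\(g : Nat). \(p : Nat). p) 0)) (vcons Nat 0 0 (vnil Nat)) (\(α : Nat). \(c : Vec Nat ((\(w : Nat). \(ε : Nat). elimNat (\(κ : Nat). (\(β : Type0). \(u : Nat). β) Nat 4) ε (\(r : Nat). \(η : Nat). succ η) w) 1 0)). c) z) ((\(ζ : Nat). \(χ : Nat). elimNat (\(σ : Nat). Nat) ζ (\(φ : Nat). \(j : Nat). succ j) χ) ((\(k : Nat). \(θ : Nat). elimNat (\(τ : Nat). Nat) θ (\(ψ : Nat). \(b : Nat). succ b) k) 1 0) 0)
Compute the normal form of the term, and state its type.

normal form:
  \(z : Type1). vcons Nat 0 0 (vnil Nat)
type:
  Type1 -> Vec Nat 1


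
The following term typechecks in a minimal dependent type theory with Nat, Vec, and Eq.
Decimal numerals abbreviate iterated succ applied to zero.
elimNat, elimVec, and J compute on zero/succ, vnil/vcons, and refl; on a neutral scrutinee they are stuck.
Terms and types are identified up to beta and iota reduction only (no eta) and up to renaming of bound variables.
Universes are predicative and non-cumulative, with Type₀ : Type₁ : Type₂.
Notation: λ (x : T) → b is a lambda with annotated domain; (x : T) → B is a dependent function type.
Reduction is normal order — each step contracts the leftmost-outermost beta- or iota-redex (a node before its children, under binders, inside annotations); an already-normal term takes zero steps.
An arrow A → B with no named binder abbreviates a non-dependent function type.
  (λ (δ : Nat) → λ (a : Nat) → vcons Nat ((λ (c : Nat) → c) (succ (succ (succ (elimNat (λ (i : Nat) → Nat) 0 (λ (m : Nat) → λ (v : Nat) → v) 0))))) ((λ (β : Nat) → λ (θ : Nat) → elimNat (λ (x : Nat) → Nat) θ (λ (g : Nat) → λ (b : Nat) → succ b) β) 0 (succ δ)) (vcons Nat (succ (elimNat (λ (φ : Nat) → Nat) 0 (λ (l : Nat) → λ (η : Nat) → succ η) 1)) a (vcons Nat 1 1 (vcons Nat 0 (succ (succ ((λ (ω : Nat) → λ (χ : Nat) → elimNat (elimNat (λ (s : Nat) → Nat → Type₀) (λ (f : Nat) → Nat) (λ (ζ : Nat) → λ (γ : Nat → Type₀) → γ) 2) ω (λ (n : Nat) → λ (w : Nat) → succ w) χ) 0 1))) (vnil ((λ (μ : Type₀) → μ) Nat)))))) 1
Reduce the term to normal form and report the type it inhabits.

normal form:
  λ (δ : Nat) → vcons Nat 3 2 (vcons Nat 2 δ (vcons Nat 1 1 (vcons Nat 0 3 (vnil Nat))))
type:
  Nat → Vec Nat 4
observation: 17 normal-order steps normalize the term, beginning with a beta-redex.


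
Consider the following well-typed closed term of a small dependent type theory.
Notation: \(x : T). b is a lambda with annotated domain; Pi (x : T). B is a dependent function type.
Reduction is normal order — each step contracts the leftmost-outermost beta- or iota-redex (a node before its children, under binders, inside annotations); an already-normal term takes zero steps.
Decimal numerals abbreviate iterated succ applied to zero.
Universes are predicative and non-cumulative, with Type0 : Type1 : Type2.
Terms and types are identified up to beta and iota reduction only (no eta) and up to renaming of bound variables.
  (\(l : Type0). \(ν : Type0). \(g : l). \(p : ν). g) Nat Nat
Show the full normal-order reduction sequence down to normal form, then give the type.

reduction (normal order):
  (\(l : Type0). \(ν : Type0). \(g : l). \(p : ν). g) Nat Nat
  ~> (\(l : Type0). \(ν : Nat). \(g : l). ν) Nat
  ~> \(l : Nat). \(ν : Nat). l
inferred type:
  Pi (l : Nat). Pi (ν : Nat). Nat


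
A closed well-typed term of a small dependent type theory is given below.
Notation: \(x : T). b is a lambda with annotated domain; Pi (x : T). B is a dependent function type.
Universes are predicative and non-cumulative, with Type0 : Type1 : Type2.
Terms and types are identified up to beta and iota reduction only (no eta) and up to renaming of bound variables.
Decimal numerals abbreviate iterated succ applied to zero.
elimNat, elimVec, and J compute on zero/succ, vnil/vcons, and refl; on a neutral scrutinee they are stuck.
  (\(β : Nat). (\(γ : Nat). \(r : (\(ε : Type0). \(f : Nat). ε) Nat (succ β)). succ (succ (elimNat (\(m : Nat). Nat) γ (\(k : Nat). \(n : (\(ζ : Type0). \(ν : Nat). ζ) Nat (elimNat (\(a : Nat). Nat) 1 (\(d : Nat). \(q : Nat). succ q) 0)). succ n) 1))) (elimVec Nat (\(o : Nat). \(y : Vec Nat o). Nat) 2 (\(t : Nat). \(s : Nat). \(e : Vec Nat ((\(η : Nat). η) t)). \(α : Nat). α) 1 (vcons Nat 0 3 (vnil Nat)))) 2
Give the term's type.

inferred type:
  Pi (β : Nat). Nat


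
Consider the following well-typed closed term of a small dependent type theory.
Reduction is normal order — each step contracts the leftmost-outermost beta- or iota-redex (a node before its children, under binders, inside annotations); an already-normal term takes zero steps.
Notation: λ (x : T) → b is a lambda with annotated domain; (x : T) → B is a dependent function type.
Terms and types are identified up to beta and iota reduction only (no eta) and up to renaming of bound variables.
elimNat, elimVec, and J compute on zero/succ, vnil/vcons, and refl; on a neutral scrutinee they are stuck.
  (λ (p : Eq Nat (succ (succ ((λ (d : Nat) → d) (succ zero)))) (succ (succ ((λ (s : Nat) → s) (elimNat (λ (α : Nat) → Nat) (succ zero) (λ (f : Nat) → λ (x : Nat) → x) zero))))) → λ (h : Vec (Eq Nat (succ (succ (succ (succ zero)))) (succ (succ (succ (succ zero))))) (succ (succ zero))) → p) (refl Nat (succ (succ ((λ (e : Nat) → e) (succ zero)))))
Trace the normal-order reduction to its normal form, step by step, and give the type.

reduction (normal order):
  (λ (p : Eq Nat (succ (succ ((λ (d : Nat) → d) (succ zero)))) (succ (succ ((λ (s : Nat) → s) (elimNat (λ (α : Nat) → Nat) (succ zero) (λ (f : Nat) → λ (x : Nat) → x) zero))))) → λ (h : Vec (Eq Nat (succ (succ (succ (succ zero)))) (succ (succ (succ (succ zero))))) (succ (succ zero))) → p) (refl Nat (succ (succ ((λ (e : Nat) → e) (succ zero)))))
  ~> λ (p : Vec (Eq Nat (succ (succ (succ (succ zero)))) (succ (succ (succ (succ zero))))) (succ (succ zero))) → refl Nat (succ (succ ((λ (d : Nat) → d) (succ zero))))
  ~> λ (p : Vec (Eq Nat (succ (succ (succ (succ zero)))) (succ (succ (succ (succ zero))))) (succ (succ zero))) → refl Nat (succ (succ (succ zero)))
type:
  (p : Vec (Eq Nat (succ (succ (succ (succ zero)))) (succ (succ (succ (succ zero))))) (succ (succ zero))) → Eq Nat (succ (succ (succ zero))) (succ (succ (succ zero)))


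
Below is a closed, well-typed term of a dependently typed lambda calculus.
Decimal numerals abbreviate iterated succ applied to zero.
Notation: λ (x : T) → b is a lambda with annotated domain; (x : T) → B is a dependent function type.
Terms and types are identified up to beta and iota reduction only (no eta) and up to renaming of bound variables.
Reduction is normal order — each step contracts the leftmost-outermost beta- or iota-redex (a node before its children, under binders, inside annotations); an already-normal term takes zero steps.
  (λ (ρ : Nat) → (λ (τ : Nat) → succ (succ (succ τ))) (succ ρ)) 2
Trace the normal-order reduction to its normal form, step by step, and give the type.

reduction (normal order):
  (λ (ρ : Nat) → (λ (τ : Nat) → succ (succ (succ τ))) (succ ρ)) 2
  ~> (λ (ρ : Nat) → succ (succ (succ ρ))) 3
  ~> 6
inferred type:
  Nat


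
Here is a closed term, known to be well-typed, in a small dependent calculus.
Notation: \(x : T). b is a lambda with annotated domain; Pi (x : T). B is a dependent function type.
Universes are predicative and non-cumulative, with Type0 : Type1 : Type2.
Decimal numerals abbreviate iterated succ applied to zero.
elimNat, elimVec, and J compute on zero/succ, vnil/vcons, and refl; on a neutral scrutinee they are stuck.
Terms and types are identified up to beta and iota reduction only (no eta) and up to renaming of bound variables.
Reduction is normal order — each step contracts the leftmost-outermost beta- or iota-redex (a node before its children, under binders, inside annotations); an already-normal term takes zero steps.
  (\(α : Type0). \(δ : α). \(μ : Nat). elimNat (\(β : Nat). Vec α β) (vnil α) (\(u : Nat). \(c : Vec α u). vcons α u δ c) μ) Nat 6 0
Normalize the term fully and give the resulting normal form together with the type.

normal form:
  vnil Nat
the term's type:
  Vec Nat 0
observation: the term reaches its normal form after 4 normal-order steps.


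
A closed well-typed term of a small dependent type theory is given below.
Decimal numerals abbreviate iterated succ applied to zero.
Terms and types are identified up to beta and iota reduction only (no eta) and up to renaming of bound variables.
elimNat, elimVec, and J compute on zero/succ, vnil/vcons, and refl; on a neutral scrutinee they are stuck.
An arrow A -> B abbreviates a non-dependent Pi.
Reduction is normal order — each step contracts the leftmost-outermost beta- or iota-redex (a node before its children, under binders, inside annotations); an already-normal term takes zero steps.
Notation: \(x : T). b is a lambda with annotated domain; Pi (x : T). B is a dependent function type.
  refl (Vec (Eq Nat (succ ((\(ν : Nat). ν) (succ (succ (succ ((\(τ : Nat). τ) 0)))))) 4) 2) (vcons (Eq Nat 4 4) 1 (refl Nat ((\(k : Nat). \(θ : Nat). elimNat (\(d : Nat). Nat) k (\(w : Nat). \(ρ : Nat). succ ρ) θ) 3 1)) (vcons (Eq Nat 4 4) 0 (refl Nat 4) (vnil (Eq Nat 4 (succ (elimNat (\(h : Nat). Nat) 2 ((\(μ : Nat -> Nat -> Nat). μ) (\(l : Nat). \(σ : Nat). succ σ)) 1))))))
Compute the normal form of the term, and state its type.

normal form:
  refl (Vec (Eq Nat 4 4) 2) (vcons (Eq Nat 4 4) 1 (refl Nat 4) (vcons (Eq Nat 4 4) 0 (refl Nat 4) (vnil (Eq Nat 4 4))))
the term's type:
  Eq (Vec (Eq Nat 4 4) 2) (vcons (Eq Nat 4 4) 1 (refl Nat 4) (vcons (Eq Nat 4 4) 0 (refl Nat 4) (vnil (Eq Nat 4 4)))) (vcons (Eq Nat 4 4) 1 (refl Nat 4) (vcons (Eq Nat 4 4) 0 (refl Nat 4) (vnil (Eq Nat 4 4))))
observation: the term reaches its normal form after 13 normal-order steps.


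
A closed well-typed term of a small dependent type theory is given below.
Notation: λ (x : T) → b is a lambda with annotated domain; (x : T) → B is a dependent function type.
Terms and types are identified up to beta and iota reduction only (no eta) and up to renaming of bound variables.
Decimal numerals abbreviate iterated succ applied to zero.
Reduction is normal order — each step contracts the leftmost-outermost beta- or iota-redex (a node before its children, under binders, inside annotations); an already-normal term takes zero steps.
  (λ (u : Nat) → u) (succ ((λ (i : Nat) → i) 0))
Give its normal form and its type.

normal form:
  1
inferred type:
  Nat


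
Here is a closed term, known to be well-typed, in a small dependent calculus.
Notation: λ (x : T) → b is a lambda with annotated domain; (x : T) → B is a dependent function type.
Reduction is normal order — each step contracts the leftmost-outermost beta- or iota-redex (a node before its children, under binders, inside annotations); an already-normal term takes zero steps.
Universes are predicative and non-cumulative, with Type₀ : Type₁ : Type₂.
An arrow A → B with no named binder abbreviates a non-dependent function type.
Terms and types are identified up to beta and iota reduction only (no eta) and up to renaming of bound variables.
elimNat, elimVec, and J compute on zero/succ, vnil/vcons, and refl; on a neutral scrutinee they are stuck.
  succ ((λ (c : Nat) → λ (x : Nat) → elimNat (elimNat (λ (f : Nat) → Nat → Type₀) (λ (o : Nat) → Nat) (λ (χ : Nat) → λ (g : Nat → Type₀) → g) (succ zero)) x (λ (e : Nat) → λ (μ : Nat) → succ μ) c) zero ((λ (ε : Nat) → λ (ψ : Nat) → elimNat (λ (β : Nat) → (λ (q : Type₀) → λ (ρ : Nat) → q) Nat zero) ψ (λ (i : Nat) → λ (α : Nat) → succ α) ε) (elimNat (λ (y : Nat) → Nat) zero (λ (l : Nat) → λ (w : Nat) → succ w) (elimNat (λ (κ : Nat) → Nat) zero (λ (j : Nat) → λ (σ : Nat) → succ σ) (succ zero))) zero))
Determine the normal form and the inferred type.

normal form:
  succ (succ zero)
inferred type:
  Nat
observation: 19 normal-order steps separate the term from its normal form.


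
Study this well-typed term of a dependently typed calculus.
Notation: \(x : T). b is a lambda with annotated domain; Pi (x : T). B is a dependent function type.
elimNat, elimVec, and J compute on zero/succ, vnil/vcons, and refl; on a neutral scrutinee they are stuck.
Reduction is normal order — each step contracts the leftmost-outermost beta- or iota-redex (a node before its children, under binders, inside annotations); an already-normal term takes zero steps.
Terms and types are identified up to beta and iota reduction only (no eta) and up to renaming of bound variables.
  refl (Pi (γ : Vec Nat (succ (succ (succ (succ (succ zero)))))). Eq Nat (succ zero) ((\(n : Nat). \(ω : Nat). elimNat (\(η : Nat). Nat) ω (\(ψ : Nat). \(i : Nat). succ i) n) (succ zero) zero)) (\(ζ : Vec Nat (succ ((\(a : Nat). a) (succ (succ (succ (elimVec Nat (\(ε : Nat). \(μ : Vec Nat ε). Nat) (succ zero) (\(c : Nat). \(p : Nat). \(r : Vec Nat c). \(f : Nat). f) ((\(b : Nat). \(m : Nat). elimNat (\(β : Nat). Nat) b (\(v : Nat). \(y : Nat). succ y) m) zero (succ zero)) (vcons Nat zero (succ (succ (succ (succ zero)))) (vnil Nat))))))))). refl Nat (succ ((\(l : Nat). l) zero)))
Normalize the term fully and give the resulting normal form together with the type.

resulting normal form:
  refl (Pi (γ : Vec Nat (succ (succ (succ (succ (succ zero)))))). Eq Nat (succ zero) (succ zero)) (\(n : Vec Nat (succ (succ (succ (succ (succ zero)))))). refl Nat (succ zero))
type:
  Eq (Pi (γ : Vec Nat (succ (succ (succ (succ (succ zero)))))). Eq Nat (succ zero) (succ zero)) (\(n : Vec Nat (succ (succ (succ (succ (succ zero)))))). refl Nat (succ zero)) (\(ω : Vec Nat (succ (succ (succ (succ (succ zero)))))). refl Nat (succ zero))


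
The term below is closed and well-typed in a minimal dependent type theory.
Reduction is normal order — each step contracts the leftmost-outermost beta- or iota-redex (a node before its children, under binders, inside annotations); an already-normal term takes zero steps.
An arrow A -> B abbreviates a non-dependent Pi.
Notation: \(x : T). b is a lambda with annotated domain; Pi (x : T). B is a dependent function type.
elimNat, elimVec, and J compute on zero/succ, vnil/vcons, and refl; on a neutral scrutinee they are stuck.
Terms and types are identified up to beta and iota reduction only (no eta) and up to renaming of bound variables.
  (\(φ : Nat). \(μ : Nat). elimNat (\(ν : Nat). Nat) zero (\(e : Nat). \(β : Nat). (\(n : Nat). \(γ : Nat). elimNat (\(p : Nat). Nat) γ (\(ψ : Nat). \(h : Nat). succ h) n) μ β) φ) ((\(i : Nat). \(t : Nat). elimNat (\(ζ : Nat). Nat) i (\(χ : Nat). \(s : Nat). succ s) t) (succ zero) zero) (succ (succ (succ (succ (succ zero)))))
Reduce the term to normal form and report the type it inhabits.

resulting normal form:
  succ (succ (succ (succ (succ zero))))
inferred type:
  Nat
observation: 27 normal-order steps normalize the term, beginning with a beta-redex.


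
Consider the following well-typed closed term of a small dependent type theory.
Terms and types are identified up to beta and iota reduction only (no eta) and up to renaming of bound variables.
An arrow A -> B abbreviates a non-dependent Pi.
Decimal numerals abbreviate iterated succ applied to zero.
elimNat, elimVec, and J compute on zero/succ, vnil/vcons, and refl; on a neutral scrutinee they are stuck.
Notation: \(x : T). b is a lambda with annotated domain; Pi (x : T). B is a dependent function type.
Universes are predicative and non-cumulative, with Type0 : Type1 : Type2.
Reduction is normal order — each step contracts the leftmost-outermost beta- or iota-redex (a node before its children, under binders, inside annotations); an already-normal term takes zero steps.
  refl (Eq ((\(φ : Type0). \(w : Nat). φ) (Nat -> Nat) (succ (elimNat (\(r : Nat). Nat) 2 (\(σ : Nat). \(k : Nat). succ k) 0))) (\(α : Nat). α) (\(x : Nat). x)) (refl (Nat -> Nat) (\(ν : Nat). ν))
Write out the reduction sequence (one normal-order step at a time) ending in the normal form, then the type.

reduction (normal order):
  refl (Eq ((\(φ : Type0). \(w : Nat). φ) (Nat -> Nat) (succ (elimNat (\(r : Nat). Nat) 2 (\(σ : Nat). \(k : Nat). succ k) 0))) (\(α : Nat). α) (\(x : Nat). x)) (refl (Nat -> Nat) (\(ν : Nat). ν))
  ~> refl (Eq ((\(φ : Nat). Nat -> Nat) (succ (elimNat (\(w : Nat). Nat) 2 (\(r : Nat). \(σ : Nat). succ σ) 0))) (\(k : Nat). k) (\(α : Nat). α)) (refl (Nat -> Nat) (\(x : Nat). x))
  ~> refl (Eq (Nat -> Nat) (\(φ : Nat). φ) (\(w : Nat). w)) (refl (Nat -> Nat) (\(r : Nat). r))
inferred type:
  Eq (Eq (Nat -> Nat) (\(φ : Nat). φ) (\(w : Nat). w)) (refl (Nat -> Nat) (\(r : Nat). r)) (refl (Nat -> Nat) (\(σ : Nat). σ))


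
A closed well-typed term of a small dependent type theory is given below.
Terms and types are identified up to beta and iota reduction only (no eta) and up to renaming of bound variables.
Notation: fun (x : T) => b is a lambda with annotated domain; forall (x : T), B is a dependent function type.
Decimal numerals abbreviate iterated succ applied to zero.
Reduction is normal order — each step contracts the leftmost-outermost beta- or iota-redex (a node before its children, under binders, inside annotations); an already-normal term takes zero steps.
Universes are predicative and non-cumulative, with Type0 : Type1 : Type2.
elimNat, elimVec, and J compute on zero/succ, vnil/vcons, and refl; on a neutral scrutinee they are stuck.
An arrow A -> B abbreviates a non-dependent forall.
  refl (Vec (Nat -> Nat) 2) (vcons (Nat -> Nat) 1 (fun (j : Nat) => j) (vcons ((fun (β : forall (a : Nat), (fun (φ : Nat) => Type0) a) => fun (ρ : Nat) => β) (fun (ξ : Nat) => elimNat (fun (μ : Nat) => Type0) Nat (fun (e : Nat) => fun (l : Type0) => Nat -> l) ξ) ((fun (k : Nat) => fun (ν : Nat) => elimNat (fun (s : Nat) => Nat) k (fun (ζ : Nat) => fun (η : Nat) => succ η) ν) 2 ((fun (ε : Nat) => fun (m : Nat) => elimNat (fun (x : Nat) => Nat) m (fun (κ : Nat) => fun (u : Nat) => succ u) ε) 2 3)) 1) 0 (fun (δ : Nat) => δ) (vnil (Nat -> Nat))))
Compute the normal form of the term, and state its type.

reduced normal form:
  refl (Vec (Nat -> Nat) 2) (vcons (Nat -> Nat) 1 (fun (j : Nat) => j) (vcons (Nat -> Nat) 0 (fun (β : Nat) => β) (vnil (Nat -> Nat))))
type:
  Eq (Vec (Nat -> Nat) 2) (vcons (Nat -> Nat) 1 (fun (j : Nat) => j) (vcons (Nat -> Nat) 0 (fun (β : Nat) => β) (vnil (Nat -> Nat)))) (vcons (Nat -> Nat) 1 (fun (a : Nat) => a) (vcons (Nat -> Nat) 0 (fun (φ : Nat) => φ) (vnil (Nat -> Nat))))
observation: contracting a beta-redex first, the term normalizes in 7 steps.


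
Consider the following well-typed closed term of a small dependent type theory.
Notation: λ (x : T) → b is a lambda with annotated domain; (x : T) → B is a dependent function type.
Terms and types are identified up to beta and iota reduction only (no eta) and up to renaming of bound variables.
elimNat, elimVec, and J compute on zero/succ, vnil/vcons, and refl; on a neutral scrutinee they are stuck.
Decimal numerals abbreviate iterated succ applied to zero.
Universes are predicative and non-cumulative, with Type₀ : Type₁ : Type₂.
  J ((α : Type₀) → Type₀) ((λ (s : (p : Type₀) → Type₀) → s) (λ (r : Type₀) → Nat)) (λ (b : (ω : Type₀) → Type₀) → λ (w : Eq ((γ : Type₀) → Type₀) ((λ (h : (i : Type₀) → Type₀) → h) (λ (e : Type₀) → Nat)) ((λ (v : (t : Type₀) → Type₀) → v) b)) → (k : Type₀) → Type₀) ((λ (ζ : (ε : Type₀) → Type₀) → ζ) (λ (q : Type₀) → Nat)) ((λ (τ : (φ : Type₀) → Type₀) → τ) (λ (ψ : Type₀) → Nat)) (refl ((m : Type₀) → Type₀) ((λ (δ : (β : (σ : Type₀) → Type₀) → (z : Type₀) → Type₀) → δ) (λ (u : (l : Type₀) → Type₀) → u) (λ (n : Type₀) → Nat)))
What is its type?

type:
  (α : Type₀) → Type₀


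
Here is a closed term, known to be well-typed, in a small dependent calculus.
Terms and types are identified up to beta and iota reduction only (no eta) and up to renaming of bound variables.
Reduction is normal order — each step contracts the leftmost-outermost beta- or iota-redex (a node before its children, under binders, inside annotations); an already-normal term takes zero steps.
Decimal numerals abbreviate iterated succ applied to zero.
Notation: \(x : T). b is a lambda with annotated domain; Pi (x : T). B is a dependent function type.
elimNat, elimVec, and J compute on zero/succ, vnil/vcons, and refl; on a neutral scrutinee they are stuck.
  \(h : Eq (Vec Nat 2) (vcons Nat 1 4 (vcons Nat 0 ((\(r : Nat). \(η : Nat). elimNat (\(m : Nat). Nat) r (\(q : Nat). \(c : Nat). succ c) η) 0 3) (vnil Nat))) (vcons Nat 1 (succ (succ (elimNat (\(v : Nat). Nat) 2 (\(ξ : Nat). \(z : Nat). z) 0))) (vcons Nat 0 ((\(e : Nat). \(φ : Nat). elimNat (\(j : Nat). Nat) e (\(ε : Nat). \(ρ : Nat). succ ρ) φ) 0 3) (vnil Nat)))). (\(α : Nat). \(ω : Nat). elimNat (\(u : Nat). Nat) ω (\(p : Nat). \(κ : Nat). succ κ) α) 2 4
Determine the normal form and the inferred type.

normal form:
  \(h : Eq (Vec Nat 2) (vcons Nat 1 4 (vcons Nat 0 3 (vnil Nat))) (vcons Nat 1 4 (vcons Nat 0 3 (vnil Nat)))). 6
inferred type:
  Pi (h : Eq (Vec Nat 2) (vcons Nat 1 4 (vcons Nat 0 3 (vnil Nat))) (vcons Nat 1 4 (vcons Nat 0 3 (vnil Nat)))). Nat
observation: 34 normal-order steps separate the term from its normal form.


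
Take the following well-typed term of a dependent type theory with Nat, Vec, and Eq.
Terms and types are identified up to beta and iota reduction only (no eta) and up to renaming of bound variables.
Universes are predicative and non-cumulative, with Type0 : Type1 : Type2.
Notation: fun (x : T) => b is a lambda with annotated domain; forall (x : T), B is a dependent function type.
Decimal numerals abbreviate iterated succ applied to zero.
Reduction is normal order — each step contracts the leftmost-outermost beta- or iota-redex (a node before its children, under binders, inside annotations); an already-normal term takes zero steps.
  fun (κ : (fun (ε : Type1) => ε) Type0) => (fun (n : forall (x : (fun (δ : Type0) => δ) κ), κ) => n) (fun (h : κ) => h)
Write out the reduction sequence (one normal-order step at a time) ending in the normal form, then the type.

normal-order reduction:
  fun (κ : (fun (ε : Type1) => ε) Type0) => (fun (n : forall (x : (fun (δ : Type0) => δ) κ), κ) => n) (fun (h : κ) => h)
  ~> fun (κ : Type0) => (fun (ε : forall (n : (fun (x : Type0) => x) κ), κ) => ε) (fun (δ : κ) => δ)
  ~> fun (κ : Type0) => fun (ε : κ) => ε
the term's type:
  forall (κ : Type0), forall (ε : κ), κ


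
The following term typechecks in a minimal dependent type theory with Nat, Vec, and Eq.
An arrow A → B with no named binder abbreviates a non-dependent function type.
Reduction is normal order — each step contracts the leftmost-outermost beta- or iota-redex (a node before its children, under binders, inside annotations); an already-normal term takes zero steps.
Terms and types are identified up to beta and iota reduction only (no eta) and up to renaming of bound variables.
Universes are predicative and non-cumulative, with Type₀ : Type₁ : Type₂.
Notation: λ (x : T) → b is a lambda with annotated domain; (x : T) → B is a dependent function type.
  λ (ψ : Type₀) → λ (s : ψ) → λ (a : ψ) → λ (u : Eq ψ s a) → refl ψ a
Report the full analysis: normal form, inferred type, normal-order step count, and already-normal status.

resulting normal form:
  λ (ψ : Type₀) → λ (s : ψ) → λ (a : ψ) → λ (u : Eq ψ s a) → refl ψ a
type:
  (ψ : Type₀) → (s : ψ) → (a : ψ) → Eq ψ s a → Eq ψ a a
normal-order step count: 0
term was already normal: yes


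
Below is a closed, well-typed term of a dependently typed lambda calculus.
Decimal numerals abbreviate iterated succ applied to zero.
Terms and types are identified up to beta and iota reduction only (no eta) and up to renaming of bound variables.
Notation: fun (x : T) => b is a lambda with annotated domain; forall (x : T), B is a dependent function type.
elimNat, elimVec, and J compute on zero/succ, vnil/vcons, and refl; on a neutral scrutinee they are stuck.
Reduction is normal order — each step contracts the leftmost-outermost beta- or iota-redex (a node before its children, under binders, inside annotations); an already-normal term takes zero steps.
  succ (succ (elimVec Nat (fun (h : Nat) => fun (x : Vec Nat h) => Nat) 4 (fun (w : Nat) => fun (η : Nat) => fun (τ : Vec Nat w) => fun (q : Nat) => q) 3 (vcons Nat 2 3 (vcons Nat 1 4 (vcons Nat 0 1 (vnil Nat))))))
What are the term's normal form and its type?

resulting normal form:
  6
type:
  Nat
observation: the first redex contracted is an elimVec iota-redex; the normal form is reached in 16 normal-order steps.


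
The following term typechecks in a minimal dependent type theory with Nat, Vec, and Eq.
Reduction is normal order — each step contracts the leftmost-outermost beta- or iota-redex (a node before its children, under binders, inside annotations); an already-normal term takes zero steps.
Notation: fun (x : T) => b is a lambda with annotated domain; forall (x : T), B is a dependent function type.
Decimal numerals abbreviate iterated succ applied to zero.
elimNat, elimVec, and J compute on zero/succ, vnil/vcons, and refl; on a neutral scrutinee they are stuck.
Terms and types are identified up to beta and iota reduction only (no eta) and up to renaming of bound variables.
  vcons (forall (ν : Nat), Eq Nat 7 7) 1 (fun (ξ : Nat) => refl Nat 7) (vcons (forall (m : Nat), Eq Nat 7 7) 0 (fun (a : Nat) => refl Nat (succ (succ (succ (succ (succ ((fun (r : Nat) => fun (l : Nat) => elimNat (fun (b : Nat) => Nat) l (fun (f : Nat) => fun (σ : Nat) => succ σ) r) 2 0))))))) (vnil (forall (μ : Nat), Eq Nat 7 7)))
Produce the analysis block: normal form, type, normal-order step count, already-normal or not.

reduced normal form:
  vcons (forall (ν : Nat), Eq Nat 7 7) 1 (fun (ξ : Nat) => refl Nat 7) (vcons (forall (m : Nat), Eq Nat 7 7) 0 (fun (a : Nat) => refl Nat 7) (vnil (forall (r : Nat), Eq Nat 7 7)))
type:
  Vec (forall (ν : Nat), Eq Nat 7 7) 2
normal-order step count: 9
term was already normal: no
first redex: a beta-redex


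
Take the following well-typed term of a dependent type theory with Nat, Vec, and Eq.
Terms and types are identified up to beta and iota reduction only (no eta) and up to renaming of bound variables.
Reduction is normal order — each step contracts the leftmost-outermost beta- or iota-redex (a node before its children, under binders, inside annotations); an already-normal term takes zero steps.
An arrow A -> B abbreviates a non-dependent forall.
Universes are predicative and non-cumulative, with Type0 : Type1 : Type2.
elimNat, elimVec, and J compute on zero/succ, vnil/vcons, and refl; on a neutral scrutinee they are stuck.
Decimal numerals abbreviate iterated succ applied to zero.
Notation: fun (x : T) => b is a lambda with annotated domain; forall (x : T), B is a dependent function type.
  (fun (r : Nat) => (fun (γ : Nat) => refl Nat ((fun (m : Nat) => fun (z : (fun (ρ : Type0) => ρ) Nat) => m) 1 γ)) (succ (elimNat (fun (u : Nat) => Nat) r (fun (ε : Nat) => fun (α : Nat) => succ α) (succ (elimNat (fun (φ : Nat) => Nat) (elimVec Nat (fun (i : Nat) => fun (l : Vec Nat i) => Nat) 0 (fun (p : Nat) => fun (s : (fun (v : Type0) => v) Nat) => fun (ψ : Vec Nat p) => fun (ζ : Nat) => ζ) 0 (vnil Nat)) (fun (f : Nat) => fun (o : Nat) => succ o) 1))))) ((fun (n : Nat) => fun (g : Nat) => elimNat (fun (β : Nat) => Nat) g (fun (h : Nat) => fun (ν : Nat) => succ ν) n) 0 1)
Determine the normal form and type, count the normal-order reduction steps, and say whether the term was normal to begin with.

resulting normal form:
  refl Nat 1
the term's type:
  Eq Nat 1 1
reduction steps (normal order): 4
already normal: no
first contracted redex: a beta-redex


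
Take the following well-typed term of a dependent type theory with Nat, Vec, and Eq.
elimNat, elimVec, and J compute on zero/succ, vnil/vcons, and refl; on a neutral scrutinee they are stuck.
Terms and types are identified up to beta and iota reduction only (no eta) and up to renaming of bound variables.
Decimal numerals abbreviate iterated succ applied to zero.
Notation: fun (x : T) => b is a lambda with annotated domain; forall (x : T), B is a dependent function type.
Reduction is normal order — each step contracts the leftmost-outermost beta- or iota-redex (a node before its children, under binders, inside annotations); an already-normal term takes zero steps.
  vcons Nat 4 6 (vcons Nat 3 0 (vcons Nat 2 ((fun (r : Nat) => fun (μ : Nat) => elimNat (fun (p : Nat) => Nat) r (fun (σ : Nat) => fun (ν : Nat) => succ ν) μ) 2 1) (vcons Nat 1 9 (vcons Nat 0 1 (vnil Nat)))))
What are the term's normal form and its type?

normal form:
  vcons Nat 4 6 (vcons Nat 3 0 (vcons Nat 2 3 (vcons Nat 1 9 (vcons Nat 0 1 (vnil Nat)))))
inferred type:
  Vec Nat 5
observation: the term reaches its normal form after 6 normal-order steps.


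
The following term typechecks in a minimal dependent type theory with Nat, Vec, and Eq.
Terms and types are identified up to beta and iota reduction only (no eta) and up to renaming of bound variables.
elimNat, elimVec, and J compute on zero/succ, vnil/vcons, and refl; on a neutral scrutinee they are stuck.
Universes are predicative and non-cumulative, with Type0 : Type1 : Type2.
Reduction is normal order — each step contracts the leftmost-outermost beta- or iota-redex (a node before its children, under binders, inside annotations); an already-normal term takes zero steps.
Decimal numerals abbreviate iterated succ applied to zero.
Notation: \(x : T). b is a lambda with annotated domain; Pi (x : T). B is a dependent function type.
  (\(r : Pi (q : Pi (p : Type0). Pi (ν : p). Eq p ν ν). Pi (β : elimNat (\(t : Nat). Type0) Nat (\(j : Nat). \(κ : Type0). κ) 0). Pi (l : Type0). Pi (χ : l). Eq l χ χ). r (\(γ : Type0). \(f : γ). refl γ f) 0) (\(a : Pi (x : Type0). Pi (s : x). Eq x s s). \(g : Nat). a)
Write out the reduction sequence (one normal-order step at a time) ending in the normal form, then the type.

normal-order reduction sequence:
  (\(r : Pi (q : Pi (p : Type0). Pi (ν : p). Eq p ν ν). Pi (β : elimNat (\(t : Nat). Type0) Nat (\(j : Nat). \(κ : Type0). κ) 0). Pi (l : Type0). Pi (χ : l). Eq l χ χ). r (\(γ : Type0). \(f : γ). refl γ f) 0) (\(a : Pi (x : Type0). Pi (s : x). Eq x s s). \(g : Nat). a)
  ~> (\(r : Pi (q : Type0). Pi (p : q). Eq q p p). \(ν : Nat). r) (\(β : Type0). \(t : β). refl β t) 0
  ~> (\(r : Nat). \(q : Type0). \(p : q). refl q p) 0
  ~> \(r : Type0). \(q : r). refl r q
inferred type:
  Pi (r : Type0). Pi (q : r). Eq r q q


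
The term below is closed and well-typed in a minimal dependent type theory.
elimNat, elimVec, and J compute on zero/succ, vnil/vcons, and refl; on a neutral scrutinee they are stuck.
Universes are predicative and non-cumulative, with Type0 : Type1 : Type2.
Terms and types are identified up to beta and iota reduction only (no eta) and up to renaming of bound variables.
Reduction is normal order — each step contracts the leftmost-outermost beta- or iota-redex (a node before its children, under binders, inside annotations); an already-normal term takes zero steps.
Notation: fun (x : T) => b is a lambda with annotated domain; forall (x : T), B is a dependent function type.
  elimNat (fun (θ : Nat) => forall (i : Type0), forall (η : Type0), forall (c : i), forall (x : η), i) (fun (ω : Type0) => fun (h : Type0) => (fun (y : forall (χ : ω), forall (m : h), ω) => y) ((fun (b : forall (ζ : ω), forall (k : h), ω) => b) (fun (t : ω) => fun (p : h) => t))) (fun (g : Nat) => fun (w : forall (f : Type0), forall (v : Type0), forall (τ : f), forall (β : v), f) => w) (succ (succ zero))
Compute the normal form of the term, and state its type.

resulting normal form:
  fun (θ : Type0) => fun (i : Type0) => fun (η : θ) => fun (c : i) => η
inferred type:
  forall (θ : Type0), forall (i : Type0), forall (η : θ), forall (c : i), θ


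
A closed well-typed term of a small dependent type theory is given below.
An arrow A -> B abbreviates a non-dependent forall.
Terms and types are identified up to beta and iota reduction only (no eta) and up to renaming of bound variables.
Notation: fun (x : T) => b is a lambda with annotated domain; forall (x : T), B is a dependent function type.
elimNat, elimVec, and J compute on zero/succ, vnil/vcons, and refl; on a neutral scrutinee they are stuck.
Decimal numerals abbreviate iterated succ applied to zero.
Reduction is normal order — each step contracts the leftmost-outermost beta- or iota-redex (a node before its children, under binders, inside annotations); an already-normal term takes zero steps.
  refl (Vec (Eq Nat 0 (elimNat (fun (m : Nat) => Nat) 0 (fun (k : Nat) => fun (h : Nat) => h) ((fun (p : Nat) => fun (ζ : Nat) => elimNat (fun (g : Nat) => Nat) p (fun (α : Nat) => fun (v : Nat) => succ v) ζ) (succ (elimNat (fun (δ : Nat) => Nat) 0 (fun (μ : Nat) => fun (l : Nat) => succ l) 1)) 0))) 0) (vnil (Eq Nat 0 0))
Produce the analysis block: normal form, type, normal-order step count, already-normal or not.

resulting normal form:
  refl (Vec (Eq Nat 0 0) 0) (vnil (Eq Nat 0 0))
inferred type:
  Eq (Vec (Eq Nat 0 0) 0) (vnil (Eq Nat 0 0)) (vnil (Eq Nat 0 0))
reduction steps (normal order): 14
term was already normal: no
first contracted redex: a beta-redex


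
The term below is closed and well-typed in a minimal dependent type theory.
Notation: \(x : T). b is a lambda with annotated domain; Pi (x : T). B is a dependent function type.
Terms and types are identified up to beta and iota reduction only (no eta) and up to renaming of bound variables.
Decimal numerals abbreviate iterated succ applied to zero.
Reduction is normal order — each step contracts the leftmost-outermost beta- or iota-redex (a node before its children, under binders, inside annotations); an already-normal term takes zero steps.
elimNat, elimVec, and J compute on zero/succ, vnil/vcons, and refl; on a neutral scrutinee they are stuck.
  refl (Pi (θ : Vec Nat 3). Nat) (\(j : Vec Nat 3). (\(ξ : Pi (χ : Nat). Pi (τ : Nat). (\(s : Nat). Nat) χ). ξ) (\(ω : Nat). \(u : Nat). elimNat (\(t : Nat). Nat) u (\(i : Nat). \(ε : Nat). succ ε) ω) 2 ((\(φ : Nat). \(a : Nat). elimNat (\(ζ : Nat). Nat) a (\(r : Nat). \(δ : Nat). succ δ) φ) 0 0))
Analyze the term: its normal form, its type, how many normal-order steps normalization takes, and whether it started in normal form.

resulting normal form:
  refl (Pi (θ : Vec Nat 3). Nat) (\(j : Vec Nat 3). 2)
type:
  Eq (Pi (θ : Vec Nat 3). Nat) (\(j : Vec Nat 3). 2) (\(ξ : Vec Nat 3). 2)
reduction steps (normal order): 13
already normal: no
first redex: a beta-redex


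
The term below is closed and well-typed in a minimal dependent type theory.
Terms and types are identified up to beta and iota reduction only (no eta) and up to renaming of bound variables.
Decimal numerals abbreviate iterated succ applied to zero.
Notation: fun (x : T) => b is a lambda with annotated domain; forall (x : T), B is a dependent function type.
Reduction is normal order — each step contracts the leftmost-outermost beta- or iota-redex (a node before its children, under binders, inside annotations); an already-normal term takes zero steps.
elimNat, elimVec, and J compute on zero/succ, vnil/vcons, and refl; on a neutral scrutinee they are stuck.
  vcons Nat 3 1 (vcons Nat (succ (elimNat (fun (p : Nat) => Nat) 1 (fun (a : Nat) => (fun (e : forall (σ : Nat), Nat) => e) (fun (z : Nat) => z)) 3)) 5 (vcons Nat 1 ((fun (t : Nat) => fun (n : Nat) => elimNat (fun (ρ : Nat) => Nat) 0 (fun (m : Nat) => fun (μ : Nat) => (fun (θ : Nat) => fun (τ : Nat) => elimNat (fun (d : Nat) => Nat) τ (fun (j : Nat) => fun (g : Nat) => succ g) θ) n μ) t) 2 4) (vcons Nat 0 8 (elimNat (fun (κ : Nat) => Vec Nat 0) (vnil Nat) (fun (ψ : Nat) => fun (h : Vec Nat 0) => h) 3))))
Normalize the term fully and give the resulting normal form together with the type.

normal form:
  vcons Nat 3 1 (vcons Nat 2 5 (vcons Nat 1 8 (vcons Nat 0 8 (vnil Nat))))
type:
  Vec Nat 4


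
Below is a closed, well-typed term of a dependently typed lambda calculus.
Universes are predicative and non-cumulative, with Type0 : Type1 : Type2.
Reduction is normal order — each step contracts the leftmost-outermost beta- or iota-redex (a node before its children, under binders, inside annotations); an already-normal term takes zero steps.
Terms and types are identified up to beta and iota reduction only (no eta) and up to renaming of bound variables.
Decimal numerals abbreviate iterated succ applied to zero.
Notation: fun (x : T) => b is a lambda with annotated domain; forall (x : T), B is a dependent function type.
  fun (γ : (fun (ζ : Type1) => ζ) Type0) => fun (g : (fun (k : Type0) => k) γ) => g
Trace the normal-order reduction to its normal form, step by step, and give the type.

normal-order reduction:
  fun (γ : (fun (ζ : Type1) => ζ) Type0) => fun (g : (fun (k : Type0) => k) γ) => g
  ~> fun (γ : Type0) => fun (ζ : (fun (g : Type0) => g) γ) => ζ
  ~> fun (γ : Type0) => fun (ζ : γ) => ζ
type:
  forall (γ : Type0), forall (ζ : γ), γ


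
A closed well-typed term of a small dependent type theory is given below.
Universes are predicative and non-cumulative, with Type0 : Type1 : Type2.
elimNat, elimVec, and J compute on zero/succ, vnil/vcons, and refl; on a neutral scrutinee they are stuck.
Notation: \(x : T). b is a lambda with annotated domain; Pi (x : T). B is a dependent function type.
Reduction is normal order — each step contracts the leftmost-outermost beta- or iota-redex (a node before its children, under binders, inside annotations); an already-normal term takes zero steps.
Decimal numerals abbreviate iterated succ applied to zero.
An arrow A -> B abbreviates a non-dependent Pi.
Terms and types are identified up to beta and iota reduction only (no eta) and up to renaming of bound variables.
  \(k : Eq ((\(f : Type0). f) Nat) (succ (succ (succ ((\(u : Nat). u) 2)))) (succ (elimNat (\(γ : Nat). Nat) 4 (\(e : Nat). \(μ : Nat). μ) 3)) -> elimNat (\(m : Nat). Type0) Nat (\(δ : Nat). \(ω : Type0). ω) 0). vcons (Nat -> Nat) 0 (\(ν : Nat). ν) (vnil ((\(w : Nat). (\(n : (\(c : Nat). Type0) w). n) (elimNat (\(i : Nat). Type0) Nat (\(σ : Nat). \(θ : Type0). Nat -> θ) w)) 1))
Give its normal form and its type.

reduced normal form:
  \(k : Eq Nat 5 5 -> Nat). vcons (Nat -> Nat) 0 (\(f : Nat). f) (vnil (Nat -> Nat))
the term's type:
  (Eq Nat 5 5 -> Nat) -> Vec (Nat -> Nat) 1
observation: 19 normal-order steps separate the term from its normal form.
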